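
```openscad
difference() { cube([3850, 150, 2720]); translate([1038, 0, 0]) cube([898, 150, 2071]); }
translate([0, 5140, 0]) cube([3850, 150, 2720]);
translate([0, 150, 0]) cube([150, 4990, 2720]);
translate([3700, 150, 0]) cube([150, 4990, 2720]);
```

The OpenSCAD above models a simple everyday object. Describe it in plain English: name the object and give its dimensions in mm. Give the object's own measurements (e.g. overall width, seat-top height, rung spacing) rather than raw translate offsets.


A single room: four walls, each 2720 mm tall and 150 mm thick, enclosing an outside footprint 3850×5290 mm (x × y), no floor or roof. The front and back walls (−y and +y sides) run the full x-width; the side walls fit between their inner faces. A door opening 898 mm wide and 2071 mm tall is cut through the front wall from the floor up, its −x edge 1038 mm from the wall's −x end.


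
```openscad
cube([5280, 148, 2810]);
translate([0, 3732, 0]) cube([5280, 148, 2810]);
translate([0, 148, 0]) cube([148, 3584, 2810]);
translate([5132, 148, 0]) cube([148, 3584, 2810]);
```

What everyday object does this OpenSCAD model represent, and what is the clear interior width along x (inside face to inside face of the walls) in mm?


A house (or room) frame. The interior width is 4984 mm.

Four 2810 mm walls enclosing a rectangle with no floor or roof — a room or house frame. Outside width is 5280 mm and wall thickness is 148 mm, so the interior width is 5280 − 2 × 148 = 4984 mm.


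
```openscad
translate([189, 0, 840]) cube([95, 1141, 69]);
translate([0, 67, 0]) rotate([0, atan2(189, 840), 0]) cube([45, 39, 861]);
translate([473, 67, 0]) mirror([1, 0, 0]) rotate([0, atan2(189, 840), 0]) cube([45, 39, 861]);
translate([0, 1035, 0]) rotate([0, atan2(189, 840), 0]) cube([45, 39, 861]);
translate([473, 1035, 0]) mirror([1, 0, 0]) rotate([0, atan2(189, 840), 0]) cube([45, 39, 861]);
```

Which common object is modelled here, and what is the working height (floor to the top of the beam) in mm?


A sawhorse. The overall height is 909 mm.

A beam across two mirrored pairs of raked legs — a sawhorse. The beam's underside is at z = 840 (matching the legs' vertical rise in atan2(189, 840)) and the beam is 69 mm tall, so its top is at 840 + 69 = 909 mm. The raked legs top out at the beam's underside, so that is the highest point.


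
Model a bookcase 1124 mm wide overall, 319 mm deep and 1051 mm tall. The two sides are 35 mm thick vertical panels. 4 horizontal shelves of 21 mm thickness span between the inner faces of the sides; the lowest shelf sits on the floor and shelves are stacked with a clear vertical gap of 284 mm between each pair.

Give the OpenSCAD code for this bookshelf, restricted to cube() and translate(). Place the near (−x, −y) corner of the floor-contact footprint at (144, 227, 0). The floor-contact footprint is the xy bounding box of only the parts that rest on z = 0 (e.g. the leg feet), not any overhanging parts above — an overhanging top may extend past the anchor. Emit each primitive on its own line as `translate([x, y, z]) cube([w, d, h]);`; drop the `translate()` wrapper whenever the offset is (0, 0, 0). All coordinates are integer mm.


translate([144, 227, 0]) cube([35, 319, 1051]);
translate([1233, 227, 0]) cube([35, 319, 1051]);
translate([179, 227, 0]) cube([1054, 319, 21]);
translate([179, 227, 305]) cube([1054, 319, 21]);
translate([179, 227, 610]) cube([1054, 319, 21]);
translate([179, 227, 915]) cube([1054, 319, 21]);


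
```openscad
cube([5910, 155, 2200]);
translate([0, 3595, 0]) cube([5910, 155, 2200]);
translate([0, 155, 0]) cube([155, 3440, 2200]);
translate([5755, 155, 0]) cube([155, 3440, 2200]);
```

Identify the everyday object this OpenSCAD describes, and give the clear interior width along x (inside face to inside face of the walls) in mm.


A house (or room) frame. The interior width is 5600 mm.

Four 2200 mm walls enclosing a rectangle with no floor or roof — a room or house frame. Outside width is 5910 mm and wall thickness is 155 mm, so the interior width is 5910 − 2 × 155 = 5600 mm.


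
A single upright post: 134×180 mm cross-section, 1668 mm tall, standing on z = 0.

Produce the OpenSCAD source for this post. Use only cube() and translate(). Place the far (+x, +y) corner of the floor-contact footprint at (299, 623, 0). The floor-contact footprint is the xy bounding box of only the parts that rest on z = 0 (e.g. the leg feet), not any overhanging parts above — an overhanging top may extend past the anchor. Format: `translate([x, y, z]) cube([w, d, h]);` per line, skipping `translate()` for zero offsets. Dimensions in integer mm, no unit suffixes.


translate([165, 443, 0]) cube([134, 180, 1668]);


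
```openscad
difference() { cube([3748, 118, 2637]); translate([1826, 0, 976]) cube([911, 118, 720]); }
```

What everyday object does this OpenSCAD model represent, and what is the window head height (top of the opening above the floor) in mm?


A wall with a window opening. The window head height is 1696 mm.

A wall with a rectangular opening subtracted — a window. Sill at z = 976, opening 720 mm tall, so the head is at 976 + 720 = 1696 mm.


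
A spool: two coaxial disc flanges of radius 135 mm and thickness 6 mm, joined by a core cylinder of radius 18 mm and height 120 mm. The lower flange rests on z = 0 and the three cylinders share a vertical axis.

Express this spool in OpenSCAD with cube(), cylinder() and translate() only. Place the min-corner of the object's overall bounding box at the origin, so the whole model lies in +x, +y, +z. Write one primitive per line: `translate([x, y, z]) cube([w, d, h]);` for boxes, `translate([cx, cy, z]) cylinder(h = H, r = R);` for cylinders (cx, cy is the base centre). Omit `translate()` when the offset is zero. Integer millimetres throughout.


translate([135, 135, 0]) cylinder(h = 6, r = 135);
translate([135, 135, 6]) cylinder(h = 120, r = 18);
translate([135, 135, 126]) cylinder(h = 6, r = 135);


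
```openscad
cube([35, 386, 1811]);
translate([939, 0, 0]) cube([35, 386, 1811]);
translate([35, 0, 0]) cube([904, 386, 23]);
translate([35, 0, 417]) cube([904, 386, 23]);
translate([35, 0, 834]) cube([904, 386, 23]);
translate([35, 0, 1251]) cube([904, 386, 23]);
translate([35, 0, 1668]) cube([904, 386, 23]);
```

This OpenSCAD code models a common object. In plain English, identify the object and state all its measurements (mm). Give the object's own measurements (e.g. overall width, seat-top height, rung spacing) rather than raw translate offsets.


An open bookshelf. Two side panels, each 35 mm thick, 386 mm deep and 1811 mm tall, stand 974 mm apart (outside-to-outside). Between them sit 5 shelves, each 23 mm thick and 386 mm deep, spanning the full gap between the sides. The bottom shelf rests on the floor (its underside at z = 0) and the clear gap between one shelf's top and the next shelf's underside is 394 mm.


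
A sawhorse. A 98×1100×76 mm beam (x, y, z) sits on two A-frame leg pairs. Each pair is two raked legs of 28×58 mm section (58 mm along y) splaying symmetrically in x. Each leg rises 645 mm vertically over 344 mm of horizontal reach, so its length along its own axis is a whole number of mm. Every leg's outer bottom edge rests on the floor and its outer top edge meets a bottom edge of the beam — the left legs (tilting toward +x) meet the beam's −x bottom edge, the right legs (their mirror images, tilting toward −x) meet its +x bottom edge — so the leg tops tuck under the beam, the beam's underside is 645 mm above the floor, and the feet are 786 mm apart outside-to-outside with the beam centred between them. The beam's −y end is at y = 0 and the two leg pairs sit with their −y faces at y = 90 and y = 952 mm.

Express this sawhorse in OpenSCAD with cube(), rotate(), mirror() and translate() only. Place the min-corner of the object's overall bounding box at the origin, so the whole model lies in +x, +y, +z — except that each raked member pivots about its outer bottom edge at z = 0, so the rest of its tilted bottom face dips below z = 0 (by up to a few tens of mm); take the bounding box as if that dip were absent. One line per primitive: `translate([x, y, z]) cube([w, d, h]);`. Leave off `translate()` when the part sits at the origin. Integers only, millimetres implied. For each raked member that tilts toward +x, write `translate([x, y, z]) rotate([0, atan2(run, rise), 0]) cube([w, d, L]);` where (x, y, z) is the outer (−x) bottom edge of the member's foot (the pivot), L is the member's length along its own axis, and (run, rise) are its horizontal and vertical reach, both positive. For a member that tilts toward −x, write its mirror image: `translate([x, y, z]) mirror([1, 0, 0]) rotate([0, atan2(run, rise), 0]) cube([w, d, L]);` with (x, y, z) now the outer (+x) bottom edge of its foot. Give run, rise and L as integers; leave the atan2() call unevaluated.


translate([344, 0, 645]) cube([98, 1100, 76]);
translate([0, 90, 0]) rotate([0, atan2(344, 645), 0]) cube([28, 58, 731]);
translate([786, 90, 0]) mirror([1, 0, 0]) rotate([0, atan2(344, 645), 0]) cube([28, 58, 731]);
translate([0, 952, 0]) rotate([0, atan2(344, 645), 0]) cube([28, 58, 731]);
translate([786, 952, 0]) mirror([1, 0, 0]) rotate([0, atan2(344, 645), 0]) cube([28, 58, 731]);


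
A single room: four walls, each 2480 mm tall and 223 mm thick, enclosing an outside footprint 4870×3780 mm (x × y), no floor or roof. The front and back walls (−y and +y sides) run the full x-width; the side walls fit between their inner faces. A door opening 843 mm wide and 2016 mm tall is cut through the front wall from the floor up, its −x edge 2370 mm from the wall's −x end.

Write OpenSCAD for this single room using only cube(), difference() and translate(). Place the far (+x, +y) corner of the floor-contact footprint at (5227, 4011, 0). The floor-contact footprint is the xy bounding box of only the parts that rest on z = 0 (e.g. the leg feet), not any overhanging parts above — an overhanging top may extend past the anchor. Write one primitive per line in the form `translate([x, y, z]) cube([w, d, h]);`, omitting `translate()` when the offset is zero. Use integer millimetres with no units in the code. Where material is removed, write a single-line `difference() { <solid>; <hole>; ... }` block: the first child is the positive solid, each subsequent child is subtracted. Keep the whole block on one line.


difference() { translate([357, 231, 0]) cube([4870, 223, 2480]); translate([2727, 231, 0]) cube([843, 223, 2016]); }
translate([357, 3788, 0]) cube([4870, 223, 2480]);
translate([357, 454, 0]) cube([223, 3334, 2480]);
translate([5004, 454, 0]) cube([223, 3334, 2480]);


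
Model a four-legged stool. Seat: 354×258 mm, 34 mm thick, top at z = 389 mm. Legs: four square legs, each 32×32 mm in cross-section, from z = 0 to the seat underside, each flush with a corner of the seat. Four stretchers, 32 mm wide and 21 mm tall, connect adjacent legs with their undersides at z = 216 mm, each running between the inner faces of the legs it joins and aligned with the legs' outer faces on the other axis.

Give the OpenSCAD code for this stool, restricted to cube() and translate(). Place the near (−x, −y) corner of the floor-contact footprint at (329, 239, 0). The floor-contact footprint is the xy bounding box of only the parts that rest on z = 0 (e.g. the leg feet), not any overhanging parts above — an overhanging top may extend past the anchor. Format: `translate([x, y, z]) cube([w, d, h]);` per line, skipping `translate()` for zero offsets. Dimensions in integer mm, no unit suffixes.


// leg_h = 389 - 34 = 355
// stretcher span = 354 - 2*32 = 290
translate([329, 239, 355]) cube([354, 258, 34]);
translate([329, 239, 0]) cube([32, 32, 355]);
translate([651, 239, 0]) cube([32, 32, 355]);
translate([329, 465, 0]) cube([32, 32, 355]);
translate([651, 465, 0]) cube([32, 32, 355]);
translate([361, 239, 216]) cube([290, 32, 21]);
translate([361, 465, 216]) cube([290, 32, 21]);
translate([329, 271, 216]) cube([32, 194, 21]);
translate([651, 271, 216]) cube([32, 194, 21]);


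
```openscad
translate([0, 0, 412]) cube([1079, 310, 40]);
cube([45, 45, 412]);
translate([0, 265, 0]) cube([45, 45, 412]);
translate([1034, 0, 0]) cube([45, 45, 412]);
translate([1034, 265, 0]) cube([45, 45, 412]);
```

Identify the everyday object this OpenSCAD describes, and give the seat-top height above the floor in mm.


A bench. The seat-top height is 452 mm.

A long slab on four corner posts — a bench. The slab sits at z = 412 with thickness 40, so the top is 412 + 40 = 452 mm.


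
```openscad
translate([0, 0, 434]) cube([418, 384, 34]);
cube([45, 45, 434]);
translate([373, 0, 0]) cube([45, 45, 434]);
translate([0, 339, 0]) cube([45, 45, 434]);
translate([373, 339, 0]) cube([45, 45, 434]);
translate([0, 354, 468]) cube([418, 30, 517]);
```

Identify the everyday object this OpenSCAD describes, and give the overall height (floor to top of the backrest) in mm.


A chair. The overall height is 985 mm.

A slab on four corner posts with a tall panel at the back — a chair. The seat slab sits at z = 434 with thickness 34, and the 517 mm backrest starts at the seat top, so the overall height is 434 + 34 + 517 = 985 mm.


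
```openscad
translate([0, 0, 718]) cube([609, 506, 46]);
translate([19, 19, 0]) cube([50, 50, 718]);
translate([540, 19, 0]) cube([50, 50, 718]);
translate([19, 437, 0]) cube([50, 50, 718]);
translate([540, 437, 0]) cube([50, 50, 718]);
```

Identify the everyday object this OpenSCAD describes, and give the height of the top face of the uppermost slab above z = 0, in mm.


A table. The table height is 764 mm.

A 609×506×46 slab sits at z = 718 on four 50 mm square posts — a table. The top surface is at 718 + 46 = 764 mm.


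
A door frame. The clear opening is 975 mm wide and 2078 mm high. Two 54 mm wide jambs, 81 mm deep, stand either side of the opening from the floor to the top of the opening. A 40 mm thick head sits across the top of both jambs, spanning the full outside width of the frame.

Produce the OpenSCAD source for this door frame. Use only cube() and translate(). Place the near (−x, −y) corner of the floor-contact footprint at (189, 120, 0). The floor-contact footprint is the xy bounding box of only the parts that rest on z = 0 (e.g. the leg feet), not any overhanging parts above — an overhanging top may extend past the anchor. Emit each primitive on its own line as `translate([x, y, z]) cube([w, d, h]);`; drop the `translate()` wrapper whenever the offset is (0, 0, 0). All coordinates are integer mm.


translate([189, 120, 0]) cube([54, 81, 2078]);
translate([1218, 120, 0]) cube([54, 81, 2078]);
translate([189, 120, 2078]) cube([1083, 81, 40]);


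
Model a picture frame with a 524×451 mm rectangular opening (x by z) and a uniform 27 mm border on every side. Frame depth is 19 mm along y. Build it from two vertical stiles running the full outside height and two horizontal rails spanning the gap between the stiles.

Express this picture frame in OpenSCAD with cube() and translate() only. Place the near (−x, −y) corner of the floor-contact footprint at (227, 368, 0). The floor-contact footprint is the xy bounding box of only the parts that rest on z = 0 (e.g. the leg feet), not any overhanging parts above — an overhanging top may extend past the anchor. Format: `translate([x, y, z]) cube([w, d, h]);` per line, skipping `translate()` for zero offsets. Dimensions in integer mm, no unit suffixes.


translate([227, 368, 0]) cube([27, 19, 505]);
translate([778, 368, 0]) cube([27, 19, 505]);
translate([254, 368, 0]) cube([524, 19, 27]);
translate([254, 368, 478]) cube([524, 19, 27]);


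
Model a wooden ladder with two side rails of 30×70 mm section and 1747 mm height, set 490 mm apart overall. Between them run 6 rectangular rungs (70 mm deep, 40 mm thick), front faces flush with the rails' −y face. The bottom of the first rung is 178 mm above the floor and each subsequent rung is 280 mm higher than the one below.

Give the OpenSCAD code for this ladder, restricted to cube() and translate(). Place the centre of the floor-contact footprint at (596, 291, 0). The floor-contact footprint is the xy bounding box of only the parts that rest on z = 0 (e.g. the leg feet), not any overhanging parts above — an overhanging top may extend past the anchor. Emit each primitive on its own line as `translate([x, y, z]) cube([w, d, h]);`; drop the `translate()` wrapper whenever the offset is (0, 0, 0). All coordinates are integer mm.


// rung span = 490 - 2*30 = 430
// rung[k] z = 178 + k*280
translate([351, 256, 0]) cube([30, 70, 1747]);
translate([811, 256, 0]) cube([30, 70, 1747]);
translate([381, 256, 178]) cube([430, 70, 40]);
translate([381, 256, 458]) cube([430, 70, 40]);
translate([381, 256, 738]) cube([430, 70, 40]);
translate([381, 256, 1018]) cube([430, 70, 40]);
translate([381, 256, 1298]) cube([430, 70, 40]);
translate([381, 256, 1578]) cube([430, 70, 40]);


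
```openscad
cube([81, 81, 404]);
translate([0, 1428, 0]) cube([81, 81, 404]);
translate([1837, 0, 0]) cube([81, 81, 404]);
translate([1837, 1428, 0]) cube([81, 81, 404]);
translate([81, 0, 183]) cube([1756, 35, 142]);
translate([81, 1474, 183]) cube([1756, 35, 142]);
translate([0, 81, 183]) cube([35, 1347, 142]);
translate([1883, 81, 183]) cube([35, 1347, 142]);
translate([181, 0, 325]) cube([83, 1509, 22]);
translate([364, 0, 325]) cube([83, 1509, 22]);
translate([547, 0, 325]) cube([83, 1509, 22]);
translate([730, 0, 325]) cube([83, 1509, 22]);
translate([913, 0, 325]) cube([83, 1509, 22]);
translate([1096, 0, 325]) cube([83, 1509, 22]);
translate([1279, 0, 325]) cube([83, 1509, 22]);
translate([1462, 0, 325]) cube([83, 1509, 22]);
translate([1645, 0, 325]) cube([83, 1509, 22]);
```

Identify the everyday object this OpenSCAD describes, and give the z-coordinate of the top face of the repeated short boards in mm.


A bed frame. The slat-top height is 347 mm.

Four posts, four rails, and a row of slats — a bed frame. Slats sit on the rails at z = 183 + 142 = 325; with slat thickness 22, the top is 347 mm.


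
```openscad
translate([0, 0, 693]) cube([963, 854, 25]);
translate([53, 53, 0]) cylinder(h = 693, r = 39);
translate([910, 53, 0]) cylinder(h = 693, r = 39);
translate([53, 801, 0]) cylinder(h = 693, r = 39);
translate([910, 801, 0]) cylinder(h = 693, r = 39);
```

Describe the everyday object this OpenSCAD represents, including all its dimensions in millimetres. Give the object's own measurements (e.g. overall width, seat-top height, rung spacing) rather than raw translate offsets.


A rectangular dining table. The top is 963×854×25 mm with its upper surface at z = 718 mm. It stands on four round legs of 78 mm diameter, each leg's bounding box inset 14 mm from the nearest pair of top edges, running from the floor to the underside of the top.


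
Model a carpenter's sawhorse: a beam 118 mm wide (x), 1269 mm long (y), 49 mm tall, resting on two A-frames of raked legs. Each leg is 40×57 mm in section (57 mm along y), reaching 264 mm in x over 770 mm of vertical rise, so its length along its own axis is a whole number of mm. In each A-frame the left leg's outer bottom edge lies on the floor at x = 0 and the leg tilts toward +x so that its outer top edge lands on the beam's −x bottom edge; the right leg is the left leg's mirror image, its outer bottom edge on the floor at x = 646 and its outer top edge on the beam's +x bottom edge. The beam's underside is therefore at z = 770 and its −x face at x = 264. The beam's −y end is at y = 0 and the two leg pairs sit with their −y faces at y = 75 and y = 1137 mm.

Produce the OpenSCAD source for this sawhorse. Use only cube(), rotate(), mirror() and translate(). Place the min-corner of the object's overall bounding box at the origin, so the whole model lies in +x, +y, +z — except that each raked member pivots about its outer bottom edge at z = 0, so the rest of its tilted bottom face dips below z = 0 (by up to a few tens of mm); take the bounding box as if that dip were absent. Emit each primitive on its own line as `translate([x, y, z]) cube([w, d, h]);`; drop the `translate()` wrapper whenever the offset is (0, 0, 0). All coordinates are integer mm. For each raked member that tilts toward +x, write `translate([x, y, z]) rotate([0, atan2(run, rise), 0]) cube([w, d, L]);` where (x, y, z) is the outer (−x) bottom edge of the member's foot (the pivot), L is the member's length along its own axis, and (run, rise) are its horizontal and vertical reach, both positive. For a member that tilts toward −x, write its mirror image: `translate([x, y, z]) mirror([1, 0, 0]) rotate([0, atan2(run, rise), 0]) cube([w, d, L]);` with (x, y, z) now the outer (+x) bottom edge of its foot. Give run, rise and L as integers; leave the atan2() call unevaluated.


translate([264, 0, 770]) cube([118, 1269, 49]);
translate([0, 75, 0]) rotate([0, atan2(264, 770), 0]) cube([40, 57, 814]);
translate([646, 75, 0]) mirror([1, 0, 0]) rotate([0, atan2(264, 770), 0]) cube([40, 57, 814]);
translate([0, 1137, 0]) rotate([0, atan2(264, 770), 0]) cube([40, 57, 814]);
translate([646, 1137, 0]) mirror([1, 0, 0]) rotate([0, atan2(264, 770), 0]) cube([40, 57, 814]);


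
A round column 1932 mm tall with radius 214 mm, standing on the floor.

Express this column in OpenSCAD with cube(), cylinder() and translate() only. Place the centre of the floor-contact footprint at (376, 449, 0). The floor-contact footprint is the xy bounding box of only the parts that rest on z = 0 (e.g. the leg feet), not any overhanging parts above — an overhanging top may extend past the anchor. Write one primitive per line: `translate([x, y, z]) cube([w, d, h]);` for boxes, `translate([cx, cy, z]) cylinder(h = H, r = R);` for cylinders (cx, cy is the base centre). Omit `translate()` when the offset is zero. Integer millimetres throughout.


translate([376, 449, 0]) cylinder(h = 1932, r = 214);


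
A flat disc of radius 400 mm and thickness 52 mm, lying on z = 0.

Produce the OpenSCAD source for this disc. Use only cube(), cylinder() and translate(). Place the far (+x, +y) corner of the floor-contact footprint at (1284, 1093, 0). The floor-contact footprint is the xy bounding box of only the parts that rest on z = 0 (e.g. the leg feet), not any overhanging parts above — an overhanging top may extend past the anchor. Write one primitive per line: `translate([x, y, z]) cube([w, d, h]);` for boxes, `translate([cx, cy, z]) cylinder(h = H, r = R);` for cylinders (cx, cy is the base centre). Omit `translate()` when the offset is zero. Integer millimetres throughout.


translate([884, 693, 0]) cylinder(h = 52, r = 400);


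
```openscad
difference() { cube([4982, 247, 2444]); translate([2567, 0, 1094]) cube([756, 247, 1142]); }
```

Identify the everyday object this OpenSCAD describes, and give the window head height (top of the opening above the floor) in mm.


A wall with a window opening. The window head height is 2236 mm.

A wall with a rectangular opening subtracted — a window. Sill at z = 1094, opening 1142 mm tall, so the head is at 1094 + 1142 = 2236 mm.


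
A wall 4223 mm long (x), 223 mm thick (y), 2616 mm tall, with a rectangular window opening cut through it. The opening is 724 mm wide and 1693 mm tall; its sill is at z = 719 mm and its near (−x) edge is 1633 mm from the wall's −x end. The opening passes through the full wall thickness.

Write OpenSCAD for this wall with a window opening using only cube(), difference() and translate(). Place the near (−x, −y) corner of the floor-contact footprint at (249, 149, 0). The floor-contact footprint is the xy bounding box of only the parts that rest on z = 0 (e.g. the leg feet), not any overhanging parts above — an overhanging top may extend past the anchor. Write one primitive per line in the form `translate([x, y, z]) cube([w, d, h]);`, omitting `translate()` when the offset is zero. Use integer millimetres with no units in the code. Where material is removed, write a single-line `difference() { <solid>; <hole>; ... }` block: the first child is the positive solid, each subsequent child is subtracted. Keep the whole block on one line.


difference() { translate([249, 149, 0]) cube([4223, 223, 2616]); translate([1882, 149, 719]) cube([724, 223, 1693]); }


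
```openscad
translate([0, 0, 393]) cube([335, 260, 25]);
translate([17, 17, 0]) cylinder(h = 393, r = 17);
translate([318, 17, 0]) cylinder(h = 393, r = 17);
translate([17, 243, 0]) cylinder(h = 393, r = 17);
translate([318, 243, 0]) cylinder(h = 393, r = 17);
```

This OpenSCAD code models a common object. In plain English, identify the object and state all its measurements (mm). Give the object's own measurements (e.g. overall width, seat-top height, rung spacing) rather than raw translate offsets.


A four-legged stool. The seat is a 335×260×25 mm slab whose top surface is at z = 418 mm; four round legs, each 34 mm in diameter, run from the floor (z = 0) to the underside of the seat, each leg's axis is inset half a diameter from the nearest pair of seat edges (so the leg's bounding box is flush with the corner).


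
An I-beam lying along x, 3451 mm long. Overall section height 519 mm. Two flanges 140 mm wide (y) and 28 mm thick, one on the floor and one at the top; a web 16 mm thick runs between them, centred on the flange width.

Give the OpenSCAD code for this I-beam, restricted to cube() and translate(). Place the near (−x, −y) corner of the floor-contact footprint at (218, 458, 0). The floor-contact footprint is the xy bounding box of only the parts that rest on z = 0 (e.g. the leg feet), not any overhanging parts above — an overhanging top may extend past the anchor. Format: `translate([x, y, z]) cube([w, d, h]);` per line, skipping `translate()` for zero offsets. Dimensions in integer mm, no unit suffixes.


translate([218, 458, 0]) cube([3451, 140, 28]);
translate([218, 520, 28]) cube([3451, 16, 463]);
translate([218, 458, 491]) cube([3451, 140, 28]);


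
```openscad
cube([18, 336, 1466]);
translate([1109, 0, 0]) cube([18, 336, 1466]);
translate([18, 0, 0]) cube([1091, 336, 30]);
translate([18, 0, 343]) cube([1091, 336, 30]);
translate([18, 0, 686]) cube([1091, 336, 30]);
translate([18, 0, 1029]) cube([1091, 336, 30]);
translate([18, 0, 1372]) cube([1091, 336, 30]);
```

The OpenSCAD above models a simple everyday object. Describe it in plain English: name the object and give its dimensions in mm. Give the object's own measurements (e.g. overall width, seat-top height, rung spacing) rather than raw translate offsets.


An open bookshelf. Two side panels, each 18 mm thick, 336 mm deep and 1466 mm tall, stand 1127 mm apart (outside-to-outside). Between them sit 5 shelves, each 30 mm thick and 336 mm deep, spanning the full gap between the sides. The bottom shelf rests on the floor (its underside at z = 0) and the clear gap between one shelf's top and the next shelf's underside is 313 mm.


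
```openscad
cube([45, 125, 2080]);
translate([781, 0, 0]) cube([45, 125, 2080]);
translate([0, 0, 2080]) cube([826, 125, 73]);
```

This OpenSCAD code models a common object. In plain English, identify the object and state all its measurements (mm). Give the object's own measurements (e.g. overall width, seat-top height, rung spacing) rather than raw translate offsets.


A door frame. The clear opening is 736 mm wide and 2080 mm high. Two 45 mm wide jambs, 125 mm deep, stand either side of the opening from the floor to the top of the opening. A 73 mm thick head sits across the top of both jambs, spanning the full outside width of the frame.


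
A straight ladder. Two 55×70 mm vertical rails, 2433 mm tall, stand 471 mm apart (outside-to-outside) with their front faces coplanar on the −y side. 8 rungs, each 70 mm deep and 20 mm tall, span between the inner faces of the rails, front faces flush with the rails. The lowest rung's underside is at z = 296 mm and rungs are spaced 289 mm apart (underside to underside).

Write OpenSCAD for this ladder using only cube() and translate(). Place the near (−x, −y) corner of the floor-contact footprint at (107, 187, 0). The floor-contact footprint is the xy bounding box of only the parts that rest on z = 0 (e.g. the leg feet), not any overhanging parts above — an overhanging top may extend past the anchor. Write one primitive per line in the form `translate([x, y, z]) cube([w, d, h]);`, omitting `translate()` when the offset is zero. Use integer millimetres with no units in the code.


// rung span = 471 - 2*55 = 361
// rung[k] z = 296 + k*289
translate([107, 187, 0]) cube([55, 70, 2433]);
translate([523, 187, 0]) cube([55, 70, 2433]);
translate([162, 187, 296]) cube([361, 70, 20]);
translate([162, 187, 585]) cube([361, 70, 20]);
translate([162, 187, 874]) cube([361, 70, 20]);
translate([162, 187, 1163]) cube([361, 70, 20]);
translate([162, 187, 1452]) cube([361, 70, 20]);
translate([162, 187, 1741]) cube([361, 70, 20]);
translate([162, 187, 2030]) cube([361, 70, 20]);
translate([162, 187, 2319]) cube([361, 70, 20]);


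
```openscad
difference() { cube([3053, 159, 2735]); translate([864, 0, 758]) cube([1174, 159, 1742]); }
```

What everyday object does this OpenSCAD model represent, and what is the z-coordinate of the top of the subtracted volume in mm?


A wall with a window opening. The window head height is 2500 mm.

A wall with a rectangular opening subtracted — a window. Sill at z = 758, opening 1742 mm tall, so the head is at 758 + 1742 = 2500 mm.


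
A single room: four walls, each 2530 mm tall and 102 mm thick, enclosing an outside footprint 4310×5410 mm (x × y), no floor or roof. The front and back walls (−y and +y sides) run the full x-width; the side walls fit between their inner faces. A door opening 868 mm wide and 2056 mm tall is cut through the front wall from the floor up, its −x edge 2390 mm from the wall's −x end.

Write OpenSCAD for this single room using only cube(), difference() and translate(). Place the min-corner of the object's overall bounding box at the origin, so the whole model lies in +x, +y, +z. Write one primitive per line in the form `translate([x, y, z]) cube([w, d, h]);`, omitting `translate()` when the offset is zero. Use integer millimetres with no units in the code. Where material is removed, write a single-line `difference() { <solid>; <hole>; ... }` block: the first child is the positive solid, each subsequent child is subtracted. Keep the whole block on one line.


difference() { cube([4310, 102, 2530]); translate([2390, 0, 0]) cube([868, 102, 2056]); }
translate([0, 5308, 0]) cube([4310, 102, 2530]);
translate([0, 102, 0]) cube([102, 5206, 2530]);
translate([4208, 102, 0]) cube([102, 5206, 2530]);


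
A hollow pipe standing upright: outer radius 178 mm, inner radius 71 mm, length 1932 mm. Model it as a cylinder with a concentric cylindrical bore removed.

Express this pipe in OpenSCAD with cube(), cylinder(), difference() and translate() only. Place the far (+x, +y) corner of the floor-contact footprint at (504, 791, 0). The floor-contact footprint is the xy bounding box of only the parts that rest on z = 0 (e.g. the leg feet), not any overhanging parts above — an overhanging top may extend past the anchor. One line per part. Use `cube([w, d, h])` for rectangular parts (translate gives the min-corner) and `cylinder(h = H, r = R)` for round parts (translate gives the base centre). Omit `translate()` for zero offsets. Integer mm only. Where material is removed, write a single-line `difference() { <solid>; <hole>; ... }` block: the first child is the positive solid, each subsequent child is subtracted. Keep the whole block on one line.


difference() { translate([326, 613, 0]) cylinder(h = 1932, r = 178); translate([326, 613, 0]) cylinder(h = 1932, r = 71); }


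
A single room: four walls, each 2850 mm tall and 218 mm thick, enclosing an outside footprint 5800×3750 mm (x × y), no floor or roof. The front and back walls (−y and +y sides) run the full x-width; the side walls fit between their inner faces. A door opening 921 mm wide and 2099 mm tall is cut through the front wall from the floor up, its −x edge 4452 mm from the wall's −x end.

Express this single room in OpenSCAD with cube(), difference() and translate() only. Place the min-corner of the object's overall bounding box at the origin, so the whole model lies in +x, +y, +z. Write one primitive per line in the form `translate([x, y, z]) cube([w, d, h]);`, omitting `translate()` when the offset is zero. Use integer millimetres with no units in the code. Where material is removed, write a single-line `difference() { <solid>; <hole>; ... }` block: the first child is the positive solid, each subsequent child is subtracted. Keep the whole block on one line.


difference() { cube([5800, 218, 2850]); translate([4452, 0, 0]) cube([921, 218, 2099]); }
translate([0, 3532, 0]) cube([5800, 218, 2850]);
translate([0, 218, 0]) cube([218, 3314, 2850]);
translate([5582, 218, 0]) cube([218, 3314, 2850]);


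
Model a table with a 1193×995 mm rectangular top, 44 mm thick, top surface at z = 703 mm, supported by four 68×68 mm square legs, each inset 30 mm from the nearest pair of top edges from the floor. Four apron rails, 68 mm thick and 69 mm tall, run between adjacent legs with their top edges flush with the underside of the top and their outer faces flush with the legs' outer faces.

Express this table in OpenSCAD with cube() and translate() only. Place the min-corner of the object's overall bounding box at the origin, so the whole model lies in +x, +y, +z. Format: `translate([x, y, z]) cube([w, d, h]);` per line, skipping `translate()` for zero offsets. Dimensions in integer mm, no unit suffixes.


translate([0, 0, 659]) cube([1193, 995, 44]);
translate([30, 30, 0]) cube([68, 68, 659]);
translate([1095, 30, 0]) cube([68, 68, 659]);
translate([30, 897, 0]) cube([68, 68, 659]);
translate([1095, 897, 0]) cube([68, 68, 659]);
translate([98, 30, 590]) cube([997, 68, 69]);
translate([98, 897, 590]) cube([997, 68, 69]);
translate([30, 98, 590]) cube([68, 799, 69]);
translate([1095, 98, 590]) cube([68, 799, 69]);


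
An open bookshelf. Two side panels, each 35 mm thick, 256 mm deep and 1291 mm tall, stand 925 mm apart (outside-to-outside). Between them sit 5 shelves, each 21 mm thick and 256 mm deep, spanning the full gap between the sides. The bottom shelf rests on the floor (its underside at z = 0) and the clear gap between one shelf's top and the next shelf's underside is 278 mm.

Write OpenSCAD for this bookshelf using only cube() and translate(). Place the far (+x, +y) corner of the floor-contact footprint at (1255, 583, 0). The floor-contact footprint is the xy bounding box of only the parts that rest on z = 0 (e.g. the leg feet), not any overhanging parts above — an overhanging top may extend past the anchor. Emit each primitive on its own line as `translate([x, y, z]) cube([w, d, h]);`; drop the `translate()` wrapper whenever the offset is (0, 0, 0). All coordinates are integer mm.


translate([330, 327, 0]) cube([35, 256, 1291]);
translate([1220, 327, 0]) cube([35, 256, 1291]);
translate([365, 327, 0]) cube([855, 256, 21]);
translate([365, 327, 299]) cube([855, 256, 21]);
translate([365, 327, 598]) cube([855, 256, 21]);
translate([365, 327, 897]) cube([855, 256, 21]);
translate([365, 327, 1196]) cube([855, 256, 21]);


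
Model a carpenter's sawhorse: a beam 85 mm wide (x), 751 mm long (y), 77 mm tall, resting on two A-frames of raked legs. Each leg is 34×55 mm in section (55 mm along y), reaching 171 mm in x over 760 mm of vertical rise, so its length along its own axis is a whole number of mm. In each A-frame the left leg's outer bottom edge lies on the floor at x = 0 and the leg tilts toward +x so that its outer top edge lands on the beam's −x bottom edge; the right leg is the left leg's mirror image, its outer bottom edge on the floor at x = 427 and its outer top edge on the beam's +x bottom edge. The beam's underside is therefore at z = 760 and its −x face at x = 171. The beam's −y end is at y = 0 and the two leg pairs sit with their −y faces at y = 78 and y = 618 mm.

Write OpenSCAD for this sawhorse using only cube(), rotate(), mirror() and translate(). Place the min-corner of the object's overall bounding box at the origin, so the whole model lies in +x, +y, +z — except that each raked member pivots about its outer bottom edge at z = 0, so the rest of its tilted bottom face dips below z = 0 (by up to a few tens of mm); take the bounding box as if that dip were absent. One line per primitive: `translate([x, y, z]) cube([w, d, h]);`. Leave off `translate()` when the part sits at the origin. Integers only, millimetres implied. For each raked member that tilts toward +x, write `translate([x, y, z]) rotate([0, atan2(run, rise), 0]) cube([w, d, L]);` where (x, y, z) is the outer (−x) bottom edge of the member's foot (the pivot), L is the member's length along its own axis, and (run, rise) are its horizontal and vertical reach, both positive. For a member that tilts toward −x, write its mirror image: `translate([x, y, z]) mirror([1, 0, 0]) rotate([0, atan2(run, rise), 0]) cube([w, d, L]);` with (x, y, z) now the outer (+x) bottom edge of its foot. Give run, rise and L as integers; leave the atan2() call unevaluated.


translate([171, 0, 760]) cube([85, 751, 77]);
translate([0, 78, 0]) rotate([0, atan2(171, 760), 0]) cube([34, 55, 779]);
translate([427, 78, 0]) mirror([1, 0, 0]) rotate([0, atan2(171, 760), 0]) cube([34, 55, 779]);
translate([0, 618, 0]) rotate([0, atan2(171, 760), 0]) cube([34, 55, 779]);
translate([427, 618, 0]) mirror([1, 0, 0]) rotate([0, atan2(171, 760), 0]) cube([34, 55, 779]);


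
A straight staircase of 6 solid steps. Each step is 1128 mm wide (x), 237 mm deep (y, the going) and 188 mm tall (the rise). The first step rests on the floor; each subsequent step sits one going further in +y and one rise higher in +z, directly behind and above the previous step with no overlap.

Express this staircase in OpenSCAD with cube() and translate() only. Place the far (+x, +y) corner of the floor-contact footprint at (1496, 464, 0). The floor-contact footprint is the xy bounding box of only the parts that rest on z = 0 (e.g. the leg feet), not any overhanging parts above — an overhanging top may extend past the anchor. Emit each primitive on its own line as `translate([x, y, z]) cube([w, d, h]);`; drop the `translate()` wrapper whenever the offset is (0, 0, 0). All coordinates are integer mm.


translate([368, 227, 0]) cube([1128, 237, 188]);
translate([368, 464, 188]) cube([1128, 237, 188]);
translate([368, 701, 376]) cube([1128, 237, 188]);
translate([368, 938, 564]) cube([1128, 237, 188]);
translate([368, 1175, 752]) cube([1128, 237, 188]);
translate([368, 1412, 940]) cube([1128, 237, 188]);


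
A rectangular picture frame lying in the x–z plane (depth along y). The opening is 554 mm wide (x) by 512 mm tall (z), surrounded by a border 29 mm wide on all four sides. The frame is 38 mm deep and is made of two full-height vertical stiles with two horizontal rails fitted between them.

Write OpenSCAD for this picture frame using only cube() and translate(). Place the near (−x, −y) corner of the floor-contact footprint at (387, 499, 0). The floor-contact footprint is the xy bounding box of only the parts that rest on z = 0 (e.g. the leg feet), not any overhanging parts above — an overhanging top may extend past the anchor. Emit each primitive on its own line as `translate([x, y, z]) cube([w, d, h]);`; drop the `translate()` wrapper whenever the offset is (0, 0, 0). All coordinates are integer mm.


translate([387, 499, 0]) cube([29, 38, 570]);
translate([970, 499, 0]) cube([29, 38, 570]);
translate([416, 499, 0]) cube([554, 38, 29]);
translate([416, 499, 541]) cube([554, 38, 29]);


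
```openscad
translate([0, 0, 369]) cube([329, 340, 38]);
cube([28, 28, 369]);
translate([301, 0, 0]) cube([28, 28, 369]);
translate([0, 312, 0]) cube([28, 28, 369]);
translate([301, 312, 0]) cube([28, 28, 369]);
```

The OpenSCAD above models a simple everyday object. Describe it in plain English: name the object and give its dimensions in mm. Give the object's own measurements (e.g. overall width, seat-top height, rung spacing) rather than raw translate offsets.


A simple wooden stool: a rectangular seat 329 mm (x) by 340 mm (y), 38 mm thick, top face at z = 407 mm, on four square legs, each 28×28 mm in cross-section. The legs rest on z = 0, each flush with a corner of the seat.
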